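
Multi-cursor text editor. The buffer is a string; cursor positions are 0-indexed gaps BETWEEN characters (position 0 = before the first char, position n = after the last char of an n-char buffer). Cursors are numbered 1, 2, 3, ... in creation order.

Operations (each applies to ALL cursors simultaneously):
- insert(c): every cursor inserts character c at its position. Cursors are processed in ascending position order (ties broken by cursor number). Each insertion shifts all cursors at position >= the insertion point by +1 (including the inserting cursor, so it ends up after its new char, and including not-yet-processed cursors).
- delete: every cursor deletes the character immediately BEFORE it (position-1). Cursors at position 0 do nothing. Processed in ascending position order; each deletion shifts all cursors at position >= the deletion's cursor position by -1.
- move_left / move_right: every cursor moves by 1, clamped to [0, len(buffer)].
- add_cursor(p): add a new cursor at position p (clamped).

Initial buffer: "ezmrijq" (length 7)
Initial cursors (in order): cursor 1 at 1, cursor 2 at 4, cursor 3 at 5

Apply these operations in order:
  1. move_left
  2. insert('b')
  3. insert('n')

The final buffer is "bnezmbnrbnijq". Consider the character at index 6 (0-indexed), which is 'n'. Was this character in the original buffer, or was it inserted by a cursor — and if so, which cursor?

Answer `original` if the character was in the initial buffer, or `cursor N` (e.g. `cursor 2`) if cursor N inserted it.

Answer: cursor 2

Derivation:
After op 1 (move_left): buffer="ezmrijq" (len 7), cursors c1@0 c2@3 c3@4, authorship .......
After op 2 (insert('b')): buffer="bezmbrbijq" (len 10), cursors c1@1 c2@5 c3@7, authorship 1...2.3...
After op 3 (insert('n')): buffer="bnezmbnrbnijq" (len 13), cursors c1@2 c2@7 c3@10, authorship 11...22.33...
Authorship (.=original, N=cursor N): 1 1 . . . 2 2 . 3 3 . . .
Index 6: author = 2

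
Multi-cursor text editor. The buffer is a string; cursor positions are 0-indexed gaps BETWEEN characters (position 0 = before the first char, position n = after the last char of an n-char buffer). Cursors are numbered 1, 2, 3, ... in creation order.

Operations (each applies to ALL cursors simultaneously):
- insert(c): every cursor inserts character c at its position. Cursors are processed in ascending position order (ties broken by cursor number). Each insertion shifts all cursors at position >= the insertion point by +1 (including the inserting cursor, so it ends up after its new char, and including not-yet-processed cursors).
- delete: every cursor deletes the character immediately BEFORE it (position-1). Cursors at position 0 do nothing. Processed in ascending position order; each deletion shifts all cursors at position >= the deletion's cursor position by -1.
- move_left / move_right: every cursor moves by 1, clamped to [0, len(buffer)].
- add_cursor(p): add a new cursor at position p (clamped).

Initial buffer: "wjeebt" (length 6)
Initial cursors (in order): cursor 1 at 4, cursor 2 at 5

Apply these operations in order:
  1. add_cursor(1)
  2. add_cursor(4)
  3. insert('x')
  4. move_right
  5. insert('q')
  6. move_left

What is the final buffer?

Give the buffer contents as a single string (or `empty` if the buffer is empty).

Answer: wxjqeexxbqqxtq

Derivation:
After op 1 (add_cursor(1)): buffer="wjeebt" (len 6), cursors c3@1 c1@4 c2@5, authorship ......
After op 2 (add_cursor(4)): buffer="wjeebt" (len 6), cursors c3@1 c1@4 c4@4 c2@5, authorship ......
After op 3 (insert('x')): buffer="wxjeexxbxt" (len 10), cursors c3@2 c1@7 c4@7 c2@9, authorship .3...14.2.
After op 4 (move_right): buffer="wxjeexxbxt" (len 10), cursors c3@3 c1@8 c4@8 c2@10, authorship .3...14.2.
After op 5 (insert('q')): buffer="wxjqeexxbqqxtq" (len 14), cursors c3@4 c1@11 c4@11 c2@14, authorship .3.3..14.142.2
After op 6 (move_left): buffer="wxjqeexxbqqxtq" (len 14), cursors c3@3 c1@10 c4@10 c2@13, authorship .3.3..14.142.2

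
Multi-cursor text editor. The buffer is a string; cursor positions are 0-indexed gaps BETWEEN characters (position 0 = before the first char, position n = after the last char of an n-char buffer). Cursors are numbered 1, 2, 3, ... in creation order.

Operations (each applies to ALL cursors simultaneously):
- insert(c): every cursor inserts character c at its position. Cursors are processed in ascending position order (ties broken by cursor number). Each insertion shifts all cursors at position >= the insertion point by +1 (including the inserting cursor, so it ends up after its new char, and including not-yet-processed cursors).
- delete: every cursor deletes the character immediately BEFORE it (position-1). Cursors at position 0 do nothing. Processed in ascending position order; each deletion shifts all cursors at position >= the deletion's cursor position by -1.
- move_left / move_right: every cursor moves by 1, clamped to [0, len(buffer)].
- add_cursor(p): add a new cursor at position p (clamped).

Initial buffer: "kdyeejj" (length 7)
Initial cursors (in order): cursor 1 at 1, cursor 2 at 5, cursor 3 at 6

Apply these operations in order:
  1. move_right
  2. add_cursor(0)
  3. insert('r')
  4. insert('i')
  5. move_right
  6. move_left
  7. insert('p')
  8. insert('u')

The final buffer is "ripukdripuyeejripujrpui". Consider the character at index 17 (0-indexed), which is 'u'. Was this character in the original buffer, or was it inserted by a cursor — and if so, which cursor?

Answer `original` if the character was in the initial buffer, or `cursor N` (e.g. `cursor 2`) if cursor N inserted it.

After op 1 (move_right): buffer="kdyeejj" (len 7), cursors c1@2 c2@6 c3@7, authorship .......
After op 2 (add_cursor(0)): buffer="kdyeejj" (len 7), cursors c4@0 c1@2 c2@6 c3@7, authorship .......
After op 3 (insert('r')): buffer="rkdryeejrjr" (len 11), cursors c4@1 c1@4 c2@9 c3@11, authorship 4..1....2.3
After op 4 (insert('i')): buffer="rikdriyeejrijri" (len 15), cursors c4@2 c1@6 c2@12 c3@15, authorship 44..11....22.33
After op 5 (move_right): buffer="rikdriyeejrijri" (len 15), cursors c4@3 c1@7 c2@13 c3@15, authorship 44..11....22.33
After op 6 (move_left): buffer="rikdriyeejrijri" (len 15), cursors c4@2 c1@6 c2@12 c3@14, authorship 44..11....22.33
After op 7 (insert('p')): buffer="ripkdripyeejripjrpi" (len 19), cursors c4@3 c1@8 c2@15 c3@18, authorship 444..111....222.333
After op 8 (insert('u')): buffer="ripukdripuyeejripujrpui" (len 23), cursors c4@4 c1@10 c2@18 c3@22, authorship 4444..1111....2222.3333
Authorship (.=original, N=cursor N): 4 4 4 4 . . 1 1 1 1 . . . . 2 2 2 2 . 3 3 3 3
Index 17: author = 2

Answer: cursor 2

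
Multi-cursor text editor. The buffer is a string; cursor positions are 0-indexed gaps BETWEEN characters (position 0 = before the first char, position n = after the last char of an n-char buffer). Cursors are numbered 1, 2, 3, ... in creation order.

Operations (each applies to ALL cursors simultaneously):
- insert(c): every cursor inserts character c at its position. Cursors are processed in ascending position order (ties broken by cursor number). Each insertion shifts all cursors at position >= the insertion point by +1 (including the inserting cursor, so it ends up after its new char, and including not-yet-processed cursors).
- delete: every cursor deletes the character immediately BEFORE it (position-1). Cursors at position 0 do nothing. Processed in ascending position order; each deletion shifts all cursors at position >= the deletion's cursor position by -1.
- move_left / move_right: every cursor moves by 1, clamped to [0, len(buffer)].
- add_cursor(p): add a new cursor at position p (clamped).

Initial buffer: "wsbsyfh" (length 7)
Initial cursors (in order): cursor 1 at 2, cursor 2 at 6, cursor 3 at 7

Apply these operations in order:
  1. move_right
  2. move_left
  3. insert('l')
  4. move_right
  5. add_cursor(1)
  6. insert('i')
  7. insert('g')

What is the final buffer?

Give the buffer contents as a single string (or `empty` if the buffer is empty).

Answer: wigslbigsyfllhiigg

Derivation:
After op 1 (move_right): buffer="wsbsyfh" (len 7), cursors c1@3 c2@7 c3@7, authorship .......
After op 2 (move_left): buffer="wsbsyfh" (len 7), cursors c1@2 c2@6 c3@6, authorship .......
After op 3 (insert('l')): buffer="wslbsyfllh" (len 10), cursors c1@3 c2@9 c3@9, authorship ..1....23.
After op 4 (move_right): buffer="wslbsyfllh" (len 10), cursors c1@4 c2@10 c3@10, authorship ..1....23.
After op 5 (add_cursor(1)): buffer="wslbsyfllh" (len 10), cursors c4@1 c1@4 c2@10 c3@10, authorship ..1....23.
After op 6 (insert('i')): buffer="wislbisyfllhii" (len 14), cursors c4@2 c1@6 c2@14 c3@14, authorship .4.1.1...23.23
After op 7 (insert('g')): buffer="wigslbigsyfllhiigg" (len 18), cursors c4@3 c1@8 c2@18 c3@18, authorship .44.1.11...23.2323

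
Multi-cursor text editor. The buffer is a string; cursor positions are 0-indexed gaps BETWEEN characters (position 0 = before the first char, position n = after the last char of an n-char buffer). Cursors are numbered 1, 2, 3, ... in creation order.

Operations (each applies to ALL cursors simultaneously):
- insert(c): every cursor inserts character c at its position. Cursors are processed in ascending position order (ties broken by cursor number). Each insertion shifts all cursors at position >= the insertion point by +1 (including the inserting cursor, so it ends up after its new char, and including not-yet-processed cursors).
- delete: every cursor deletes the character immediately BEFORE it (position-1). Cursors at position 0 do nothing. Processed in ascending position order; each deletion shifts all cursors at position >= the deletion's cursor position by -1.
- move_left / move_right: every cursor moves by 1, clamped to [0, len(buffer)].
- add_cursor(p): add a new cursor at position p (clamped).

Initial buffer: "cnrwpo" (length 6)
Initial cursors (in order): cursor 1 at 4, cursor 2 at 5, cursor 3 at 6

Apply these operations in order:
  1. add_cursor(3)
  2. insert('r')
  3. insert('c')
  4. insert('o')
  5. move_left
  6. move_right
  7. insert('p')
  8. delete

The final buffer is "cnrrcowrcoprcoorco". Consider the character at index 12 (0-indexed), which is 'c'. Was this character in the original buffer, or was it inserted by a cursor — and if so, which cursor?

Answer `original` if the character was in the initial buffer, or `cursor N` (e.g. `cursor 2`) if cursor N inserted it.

After op 1 (add_cursor(3)): buffer="cnrwpo" (len 6), cursors c4@3 c1@4 c2@5 c3@6, authorship ......
After op 2 (insert('r')): buffer="cnrrwrpror" (len 10), cursors c4@4 c1@6 c2@8 c3@10, authorship ...4.1.2.3
After op 3 (insert('c')): buffer="cnrrcwrcprcorc" (len 14), cursors c4@5 c1@8 c2@11 c3@14, authorship ...44.11.22.33
After op 4 (insert('o')): buffer="cnrrcowrcoprcoorco" (len 18), cursors c4@6 c1@10 c2@14 c3@18, authorship ...444.111.222.333
After op 5 (move_left): buffer="cnrrcowrcoprcoorco" (len 18), cursors c4@5 c1@9 c2@13 c3@17, authorship ...444.111.222.333
After op 6 (move_right): buffer="cnrrcowrcoprcoorco" (len 18), cursors c4@6 c1@10 c2@14 c3@18, authorship ...444.111.222.333
After op 7 (insert('p')): buffer="cnrrcopwrcopprcoporcop" (len 22), cursors c4@7 c1@12 c2@17 c3@22, authorship ...4444.1111.2222.3333
After op 8 (delete): buffer="cnrrcowrcoprcoorco" (len 18), cursors c4@6 c1@10 c2@14 c3@18, authorship ...444.111.222.333
Authorship (.=original, N=cursor N): . . . 4 4 4 . 1 1 1 . 2 2 2 . 3 3 3
Index 12: author = 2

Answer: cursor 2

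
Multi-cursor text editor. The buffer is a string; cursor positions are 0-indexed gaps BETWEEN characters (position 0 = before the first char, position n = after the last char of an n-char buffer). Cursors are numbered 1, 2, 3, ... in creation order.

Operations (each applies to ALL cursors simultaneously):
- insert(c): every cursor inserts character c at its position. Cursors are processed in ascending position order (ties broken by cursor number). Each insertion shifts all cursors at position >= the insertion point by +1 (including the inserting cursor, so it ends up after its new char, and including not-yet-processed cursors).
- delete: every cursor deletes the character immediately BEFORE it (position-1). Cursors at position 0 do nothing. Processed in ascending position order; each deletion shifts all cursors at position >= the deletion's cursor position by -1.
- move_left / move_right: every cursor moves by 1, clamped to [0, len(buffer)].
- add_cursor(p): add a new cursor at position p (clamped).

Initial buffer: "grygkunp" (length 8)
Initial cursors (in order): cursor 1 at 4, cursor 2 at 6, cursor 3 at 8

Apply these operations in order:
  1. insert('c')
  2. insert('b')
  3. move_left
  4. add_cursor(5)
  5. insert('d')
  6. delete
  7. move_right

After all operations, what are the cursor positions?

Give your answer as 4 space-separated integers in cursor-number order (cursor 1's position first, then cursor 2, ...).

After op 1 (insert('c')): buffer="grygckucnpc" (len 11), cursors c1@5 c2@8 c3@11, authorship ....1..2..3
After op 2 (insert('b')): buffer="grygcbkucbnpcb" (len 14), cursors c1@6 c2@10 c3@14, authorship ....11..22..33
After op 3 (move_left): buffer="grygcbkucbnpcb" (len 14), cursors c1@5 c2@9 c3@13, authorship ....11..22..33
After op 4 (add_cursor(5)): buffer="grygcbkucbnpcb" (len 14), cursors c1@5 c4@5 c2@9 c3@13, authorship ....11..22..33
After op 5 (insert('d')): buffer="grygcddbkucdbnpcdb" (len 18), cursors c1@7 c4@7 c2@12 c3@17, authorship ....1141..222..333
After op 6 (delete): buffer="grygcbkucbnpcb" (len 14), cursors c1@5 c4@5 c2@9 c3@13, authorship ....11..22..33
After op 7 (move_right): buffer="grygcbkucbnpcb" (len 14), cursors c1@6 c4@6 c2@10 c3@14, authorship ....11..22..33

Answer: 6 10 14 6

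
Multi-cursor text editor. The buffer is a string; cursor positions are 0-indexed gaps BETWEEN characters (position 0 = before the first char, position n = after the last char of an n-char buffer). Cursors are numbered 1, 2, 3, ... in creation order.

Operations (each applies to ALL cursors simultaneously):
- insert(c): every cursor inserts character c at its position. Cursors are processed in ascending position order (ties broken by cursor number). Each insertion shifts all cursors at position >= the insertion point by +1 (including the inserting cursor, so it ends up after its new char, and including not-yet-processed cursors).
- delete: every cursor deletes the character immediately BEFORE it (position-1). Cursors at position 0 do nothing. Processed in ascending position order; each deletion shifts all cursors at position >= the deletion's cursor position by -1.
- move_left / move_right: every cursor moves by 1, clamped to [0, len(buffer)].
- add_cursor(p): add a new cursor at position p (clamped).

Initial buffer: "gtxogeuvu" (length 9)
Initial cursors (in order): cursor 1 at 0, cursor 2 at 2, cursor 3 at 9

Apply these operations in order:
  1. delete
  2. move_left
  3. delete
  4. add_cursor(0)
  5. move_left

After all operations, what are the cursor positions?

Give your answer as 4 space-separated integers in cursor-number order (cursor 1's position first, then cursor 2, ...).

After op 1 (delete): buffer="gxogeuv" (len 7), cursors c1@0 c2@1 c3@7, authorship .......
After op 2 (move_left): buffer="gxogeuv" (len 7), cursors c1@0 c2@0 c3@6, authorship .......
After op 3 (delete): buffer="gxogev" (len 6), cursors c1@0 c2@0 c3@5, authorship ......
After op 4 (add_cursor(0)): buffer="gxogev" (len 6), cursors c1@0 c2@0 c4@0 c3@5, authorship ......
After op 5 (move_left): buffer="gxogev" (len 6), cursors c1@0 c2@0 c4@0 c3@4, authorship ......

Answer: 0 0 4 0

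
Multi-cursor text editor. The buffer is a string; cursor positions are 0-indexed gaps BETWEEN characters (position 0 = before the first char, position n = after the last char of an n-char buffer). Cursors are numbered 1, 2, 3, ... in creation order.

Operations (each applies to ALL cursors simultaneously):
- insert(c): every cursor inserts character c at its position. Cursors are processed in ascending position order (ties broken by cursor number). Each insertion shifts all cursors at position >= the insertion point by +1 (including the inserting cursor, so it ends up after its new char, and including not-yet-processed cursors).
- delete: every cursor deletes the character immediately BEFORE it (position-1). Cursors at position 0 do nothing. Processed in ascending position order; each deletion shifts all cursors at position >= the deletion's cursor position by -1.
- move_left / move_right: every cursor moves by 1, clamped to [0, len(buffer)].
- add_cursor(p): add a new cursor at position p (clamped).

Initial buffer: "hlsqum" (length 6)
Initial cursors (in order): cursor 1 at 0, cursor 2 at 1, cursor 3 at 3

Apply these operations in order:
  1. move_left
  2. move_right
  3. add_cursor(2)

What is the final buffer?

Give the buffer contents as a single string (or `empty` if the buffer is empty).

After op 1 (move_left): buffer="hlsqum" (len 6), cursors c1@0 c2@0 c3@2, authorship ......
After op 2 (move_right): buffer="hlsqum" (len 6), cursors c1@1 c2@1 c3@3, authorship ......
After op 3 (add_cursor(2)): buffer="hlsqum" (len 6), cursors c1@1 c2@1 c4@2 c3@3, authorship ......

Answer: hlsqum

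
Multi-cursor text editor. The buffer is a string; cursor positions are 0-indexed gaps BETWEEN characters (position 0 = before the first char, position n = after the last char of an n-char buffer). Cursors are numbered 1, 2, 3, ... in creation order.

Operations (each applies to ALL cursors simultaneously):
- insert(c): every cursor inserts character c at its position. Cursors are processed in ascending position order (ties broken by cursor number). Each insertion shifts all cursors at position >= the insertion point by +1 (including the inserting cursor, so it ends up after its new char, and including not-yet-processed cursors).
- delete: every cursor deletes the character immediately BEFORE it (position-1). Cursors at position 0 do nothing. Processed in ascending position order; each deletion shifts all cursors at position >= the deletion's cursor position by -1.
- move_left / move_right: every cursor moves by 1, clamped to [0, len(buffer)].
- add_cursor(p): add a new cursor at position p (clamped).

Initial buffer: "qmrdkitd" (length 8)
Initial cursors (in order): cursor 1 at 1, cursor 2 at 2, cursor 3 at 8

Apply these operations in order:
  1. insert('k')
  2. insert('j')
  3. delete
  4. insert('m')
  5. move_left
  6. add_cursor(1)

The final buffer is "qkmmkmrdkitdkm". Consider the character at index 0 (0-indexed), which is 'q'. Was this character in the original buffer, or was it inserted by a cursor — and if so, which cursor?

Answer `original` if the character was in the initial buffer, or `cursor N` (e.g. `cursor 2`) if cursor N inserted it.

After op 1 (insert('k')): buffer="qkmkrdkitdk" (len 11), cursors c1@2 c2@4 c3@11, authorship .1.2......3
After op 2 (insert('j')): buffer="qkjmkjrdkitdkj" (len 14), cursors c1@3 c2@6 c3@14, authorship .11.22......33
After op 3 (delete): buffer="qkmkrdkitdk" (len 11), cursors c1@2 c2@4 c3@11, authorship .1.2......3
After op 4 (insert('m')): buffer="qkmmkmrdkitdkm" (len 14), cursors c1@3 c2@6 c3@14, authorship .11.22......33
After op 5 (move_left): buffer="qkmmkmrdkitdkm" (len 14), cursors c1@2 c2@5 c3@13, authorship .11.22......33
After op 6 (add_cursor(1)): buffer="qkmmkmrdkitdkm" (len 14), cursors c4@1 c1@2 c2@5 c3@13, authorship .11.22......33
Authorship (.=original, N=cursor N): . 1 1 . 2 2 . . . . . . 3 3
Index 0: author = original

Answer: original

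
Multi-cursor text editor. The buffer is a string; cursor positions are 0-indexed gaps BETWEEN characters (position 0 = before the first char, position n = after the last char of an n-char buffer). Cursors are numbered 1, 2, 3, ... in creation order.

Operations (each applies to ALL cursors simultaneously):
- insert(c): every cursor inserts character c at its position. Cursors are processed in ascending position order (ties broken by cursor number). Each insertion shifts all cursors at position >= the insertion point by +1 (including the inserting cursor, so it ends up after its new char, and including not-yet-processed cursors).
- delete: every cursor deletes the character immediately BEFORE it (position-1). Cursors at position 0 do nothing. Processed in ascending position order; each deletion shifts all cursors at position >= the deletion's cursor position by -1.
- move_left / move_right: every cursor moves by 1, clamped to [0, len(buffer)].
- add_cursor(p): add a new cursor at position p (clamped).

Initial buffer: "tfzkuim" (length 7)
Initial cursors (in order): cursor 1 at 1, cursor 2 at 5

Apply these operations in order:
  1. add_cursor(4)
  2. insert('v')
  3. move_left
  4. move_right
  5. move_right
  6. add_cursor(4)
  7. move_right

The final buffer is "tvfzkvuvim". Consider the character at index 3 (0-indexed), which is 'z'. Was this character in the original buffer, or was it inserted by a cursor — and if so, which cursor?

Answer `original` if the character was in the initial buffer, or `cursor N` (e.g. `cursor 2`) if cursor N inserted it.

After op 1 (add_cursor(4)): buffer="tfzkuim" (len 7), cursors c1@1 c3@4 c2@5, authorship .......
After op 2 (insert('v')): buffer="tvfzkvuvim" (len 10), cursors c1@2 c3@6 c2@8, authorship .1...3.2..
After op 3 (move_left): buffer="tvfzkvuvim" (len 10), cursors c1@1 c3@5 c2@7, authorship .1...3.2..
After op 4 (move_right): buffer="tvfzkvuvim" (len 10), cursors c1@2 c3@6 c2@8, authorship .1...3.2..
After op 5 (move_right): buffer="tvfzkvuvim" (len 10), cursors c1@3 c3@7 c2@9, authorship .1...3.2..
After op 6 (add_cursor(4)): buffer="tvfzkvuvim" (len 10), cursors c1@3 c4@4 c3@7 c2@9, authorship .1...3.2..
After op 7 (move_right): buffer="tvfzkvuvim" (len 10), cursors c1@4 c4@5 c3@8 c2@10, authorship .1...3.2..
Authorship (.=original, N=cursor N): . 1 . . . 3 . 2 . .
Index 3: author = original

Answer: original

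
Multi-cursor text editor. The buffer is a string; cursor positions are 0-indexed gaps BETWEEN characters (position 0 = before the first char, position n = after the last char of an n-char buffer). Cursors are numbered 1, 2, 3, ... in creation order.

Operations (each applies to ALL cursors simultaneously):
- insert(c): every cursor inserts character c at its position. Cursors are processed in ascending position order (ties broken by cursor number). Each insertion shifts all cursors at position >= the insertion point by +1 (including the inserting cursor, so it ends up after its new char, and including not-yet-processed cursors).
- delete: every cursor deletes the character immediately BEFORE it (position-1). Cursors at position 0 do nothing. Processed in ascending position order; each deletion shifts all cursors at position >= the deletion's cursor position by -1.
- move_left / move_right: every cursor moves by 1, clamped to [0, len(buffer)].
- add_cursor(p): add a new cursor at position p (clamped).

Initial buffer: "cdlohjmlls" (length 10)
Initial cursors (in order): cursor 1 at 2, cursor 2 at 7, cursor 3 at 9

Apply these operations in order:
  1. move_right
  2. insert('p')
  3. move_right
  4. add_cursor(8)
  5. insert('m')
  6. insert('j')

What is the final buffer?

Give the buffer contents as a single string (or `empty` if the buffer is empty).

After op 1 (move_right): buffer="cdlohjmlls" (len 10), cursors c1@3 c2@8 c3@10, authorship ..........
After op 2 (insert('p')): buffer="cdlpohjmlplsp" (len 13), cursors c1@4 c2@10 c3@13, authorship ...1.....2..3
After op 3 (move_right): buffer="cdlpohjmlplsp" (len 13), cursors c1@5 c2@11 c3@13, authorship ...1.....2..3
After op 4 (add_cursor(8)): buffer="cdlpohjmlplsp" (len 13), cursors c1@5 c4@8 c2@11 c3@13, authorship ...1.....2..3
After op 5 (insert('m')): buffer="cdlpomhjmmlplmspm" (len 17), cursors c1@6 c4@10 c2@14 c3@17, authorship ...1.1...4.2.2.33
After op 6 (insert('j')): buffer="cdlpomjhjmmjlplmjspmj" (len 21), cursors c1@7 c4@12 c2@17 c3@21, authorship ...1.11...44.2.22.333

Answer: cdlpomjhjmmjlplmjspmj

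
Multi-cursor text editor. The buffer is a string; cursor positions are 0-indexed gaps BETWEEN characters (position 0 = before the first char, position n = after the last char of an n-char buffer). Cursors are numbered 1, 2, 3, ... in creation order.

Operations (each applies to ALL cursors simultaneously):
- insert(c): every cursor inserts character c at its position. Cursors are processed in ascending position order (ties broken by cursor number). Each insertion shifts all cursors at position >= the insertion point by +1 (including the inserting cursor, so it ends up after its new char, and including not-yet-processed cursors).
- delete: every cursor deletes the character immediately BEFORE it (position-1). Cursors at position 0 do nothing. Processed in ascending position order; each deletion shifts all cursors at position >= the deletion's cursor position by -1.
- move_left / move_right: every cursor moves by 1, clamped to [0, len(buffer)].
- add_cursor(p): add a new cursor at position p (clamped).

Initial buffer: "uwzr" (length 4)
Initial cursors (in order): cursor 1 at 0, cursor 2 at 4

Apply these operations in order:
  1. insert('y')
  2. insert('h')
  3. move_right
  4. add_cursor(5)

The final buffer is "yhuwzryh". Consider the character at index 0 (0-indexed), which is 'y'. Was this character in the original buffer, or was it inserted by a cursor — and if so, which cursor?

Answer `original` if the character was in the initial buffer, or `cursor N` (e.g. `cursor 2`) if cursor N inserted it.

Answer: cursor 1

Derivation:
After op 1 (insert('y')): buffer="yuwzry" (len 6), cursors c1@1 c2@6, authorship 1....2
After op 2 (insert('h')): buffer="yhuwzryh" (len 8), cursors c1@2 c2@8, authorship 11....22
After op 3 (move_right): buffer="yhuwzryh" (len 8), cursors c1@3 c2@8, authorship 11....22
After op 4 (add_cursor(5)): buffer="yhuwzryh" (len 8), cursors c1@3 c3@5 c2@8, authorship 11....22
Authorship (.=original, N=cursor N): 1 1 . . . . 2 2
Index 0: author = 1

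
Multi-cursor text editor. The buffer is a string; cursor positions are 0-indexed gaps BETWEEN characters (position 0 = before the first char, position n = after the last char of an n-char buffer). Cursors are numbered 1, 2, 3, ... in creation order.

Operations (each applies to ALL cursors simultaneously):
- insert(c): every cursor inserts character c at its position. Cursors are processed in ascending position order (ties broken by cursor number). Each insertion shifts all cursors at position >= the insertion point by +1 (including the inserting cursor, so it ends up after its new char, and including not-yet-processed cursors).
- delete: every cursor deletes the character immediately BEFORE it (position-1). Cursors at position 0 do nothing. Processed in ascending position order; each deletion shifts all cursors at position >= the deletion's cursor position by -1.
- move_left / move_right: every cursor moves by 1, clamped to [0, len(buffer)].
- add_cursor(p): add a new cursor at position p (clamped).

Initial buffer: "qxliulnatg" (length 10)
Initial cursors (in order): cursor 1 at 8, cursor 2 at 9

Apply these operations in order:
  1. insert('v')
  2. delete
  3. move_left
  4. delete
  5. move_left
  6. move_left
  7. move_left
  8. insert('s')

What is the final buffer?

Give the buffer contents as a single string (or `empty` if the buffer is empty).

Answer: qxlssiultg

Derivation:
After op 1 (insert('v')): buffer="qxliulnavtvg" (len 12), cursors c1@9 c2@11, authorship ........1.2.
After op 2 (delete): buffer="qxliulnatg" (len 10), cursors c1@8 c2@9, authorship ..........
After op 3 (move_left): buffer="qxliulnatg" (len 10), cursors c1@7 c2@8, authorship ..........
After op 4 (delete): buffer="qxliultg" (len 8), cursors c1@6 c2@6, authorship ........
After op 5 (move_left): buffer="qxliultg" (len 8), cursors c1@5 c2@5, authorship ........
After op 6 (move_left): buffer="qxliultg" (len 8), cursors c1@4 c2@4, authorship ........
After op 7 (move_left): buffer="qxliultg" (len 8), cursors c1@3 c2@3, authorship ........
After op 8 (insert('s')): buffer="qxlssiultg" (len 10), cursors c1@5 c2@5, authorship ...12.....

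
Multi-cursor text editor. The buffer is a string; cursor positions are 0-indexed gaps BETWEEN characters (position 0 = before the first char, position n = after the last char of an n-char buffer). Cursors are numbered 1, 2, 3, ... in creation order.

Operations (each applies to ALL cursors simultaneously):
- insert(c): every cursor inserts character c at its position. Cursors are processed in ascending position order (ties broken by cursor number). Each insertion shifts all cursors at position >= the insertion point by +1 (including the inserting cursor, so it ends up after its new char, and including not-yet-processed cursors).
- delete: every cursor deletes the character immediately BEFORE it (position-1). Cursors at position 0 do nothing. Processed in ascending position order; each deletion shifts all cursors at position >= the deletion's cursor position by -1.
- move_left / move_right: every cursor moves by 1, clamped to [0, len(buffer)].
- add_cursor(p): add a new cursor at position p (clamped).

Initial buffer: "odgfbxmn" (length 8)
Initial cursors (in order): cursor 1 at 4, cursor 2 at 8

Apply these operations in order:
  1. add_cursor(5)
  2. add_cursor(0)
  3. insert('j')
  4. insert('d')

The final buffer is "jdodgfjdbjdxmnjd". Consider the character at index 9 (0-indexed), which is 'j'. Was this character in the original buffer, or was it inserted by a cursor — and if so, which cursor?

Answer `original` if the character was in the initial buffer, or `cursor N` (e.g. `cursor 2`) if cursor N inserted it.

After op 1 (add_cursor(5)): buffer="odgfbxmn" (len 8), cursors c1@4 c3@5 c2@8, authorship ........
After op 2 (add_cursor(0)): buffer="odgfbxmn" (len 8), cursors c4@0 c1@4 c3@5 c2@8, authorship ........
After op 3 (insert('j')): buffer="jodgfjbjxmnj" (len 12), cursors c4@1 c1@6 c3@8 c2@12, authorship 4....1.3...2
After op 4 (insert('d')): buffer="jdodgfjdbjdxmnjd" (len 16), cursors c4@2 c1@8 c3@11 c2@16, authorship 44....11.33...22
Authorship (.=original, N=cursor N): 4 4 . . . . 1 1 . 3 3 . . . 2 2
Index 9: author = 3

Answer: cursor 3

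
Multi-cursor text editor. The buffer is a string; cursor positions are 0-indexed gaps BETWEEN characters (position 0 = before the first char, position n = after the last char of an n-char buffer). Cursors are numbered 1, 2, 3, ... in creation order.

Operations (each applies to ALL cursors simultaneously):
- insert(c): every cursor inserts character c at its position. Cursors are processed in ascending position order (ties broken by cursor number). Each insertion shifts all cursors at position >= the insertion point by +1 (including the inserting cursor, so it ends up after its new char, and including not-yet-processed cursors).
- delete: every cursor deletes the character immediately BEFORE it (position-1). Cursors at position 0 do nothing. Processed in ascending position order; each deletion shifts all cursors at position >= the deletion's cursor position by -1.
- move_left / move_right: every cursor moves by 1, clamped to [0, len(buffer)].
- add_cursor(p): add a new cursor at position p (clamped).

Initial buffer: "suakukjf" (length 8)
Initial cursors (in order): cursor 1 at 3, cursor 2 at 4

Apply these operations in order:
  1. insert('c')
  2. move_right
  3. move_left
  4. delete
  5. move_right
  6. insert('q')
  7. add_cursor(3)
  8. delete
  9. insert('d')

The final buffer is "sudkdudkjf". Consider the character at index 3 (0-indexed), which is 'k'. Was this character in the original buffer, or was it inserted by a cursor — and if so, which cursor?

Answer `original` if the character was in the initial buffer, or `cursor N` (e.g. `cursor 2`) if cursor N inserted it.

Answer: original

Derivation:
After op 1 (insert('c')): buffer="suackcukjf" (len 10), cursors c1@4 c2@6, authorship ...1.2....
After op 2 (move_right): buffer="suackcukjf" (len 10), cursors c1@5 c2@7, authorship ...1.2....
After op 3 (move_left): buffer="suackcukjf" (len 10), cursors c1@4 c2@6, authorship ...1.2....
After op 4 (delete): buffer="suakukjf" (len 8), cursors c1@3 c2@4, authorship ........
After op 5 (move_right): buffer="suakukjf" (len 8), cursors c1@4 c2@5, authorship ........
After op 6 (insert('q')): buffer="suakquqkjf" (len 10), cursors c1@5 c2@7, authorship ....1.2...
After op 7 (add_cursor(3)): buffer="suakquqkjf" (len 10), cursors c3@3 c1@5 c2@7, authorship ....1.2...
After op 8 (delete): buffer="sukukjf" (len 7), cursors c3@2 c1@3 c2@4, authorship .......
After op 9 (insert('d')): buffer="sudkdudkjf" (len 10), cursors c3@3 c1@5 c2@7, authorship ..3.1.2...
Authorship (.=original, N=cursor N): . . 3 . 1 . 2 . . .
Index 3: author = original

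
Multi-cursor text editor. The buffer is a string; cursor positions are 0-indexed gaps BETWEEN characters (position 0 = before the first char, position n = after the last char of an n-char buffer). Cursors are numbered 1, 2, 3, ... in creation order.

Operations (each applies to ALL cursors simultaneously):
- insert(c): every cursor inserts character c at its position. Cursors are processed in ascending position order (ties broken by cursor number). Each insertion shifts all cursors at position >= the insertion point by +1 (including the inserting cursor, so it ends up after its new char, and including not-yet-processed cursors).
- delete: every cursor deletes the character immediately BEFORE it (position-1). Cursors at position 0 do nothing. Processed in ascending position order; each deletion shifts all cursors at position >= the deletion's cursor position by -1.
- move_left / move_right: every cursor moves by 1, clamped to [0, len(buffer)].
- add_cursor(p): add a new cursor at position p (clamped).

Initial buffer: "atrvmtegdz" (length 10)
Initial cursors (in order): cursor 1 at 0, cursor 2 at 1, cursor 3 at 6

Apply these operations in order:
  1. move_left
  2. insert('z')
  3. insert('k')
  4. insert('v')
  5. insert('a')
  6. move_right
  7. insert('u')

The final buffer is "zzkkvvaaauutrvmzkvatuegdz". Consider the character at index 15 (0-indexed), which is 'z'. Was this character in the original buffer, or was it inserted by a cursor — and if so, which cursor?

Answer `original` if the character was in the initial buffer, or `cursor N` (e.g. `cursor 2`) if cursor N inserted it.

Answer: cursor 3

Derivation:
After op 1 (move_left): buffer="atrvmtegdz" (len 10), cursors c1@0 c2@0 c3@5, authorship ..........
After op 2 (insert('z')): buffer="zzatrvmztegdz" (len 13), cursors c1@2 c2@2 c3@8, authorship 12.....3.....
After op 3 (insert('k')): buffer="zzkkatrvmzktegdz" (len 16), cursors c1@4 c2@4 c3@11, authorship 1212.....33.....
After op 4 (insert('v')): buffer="zzkkvvatrvmzkvtegdz" (len 19), cursors c1@6 c2@6 c3@14, authorship 121212.....333.....
After op 5 (insert('a')): buffer="zzkkvvaaatrvmzkvategdz" (len 22), cursors c1@8 c2@8 c3@17, authorship 12121212.....3333.....
After op 6 (move_right): buffer="zzkkvvaaatrvmzkvategdz" (len 22), cursors c1@9 c2@9 c3@18, authorship 12121212.....3333.....
After op 7 (insert('u')): buffer="zzkkvvaaauutrvmzkvatuegdz" (len 25), cursors c1@11 c2@11 c3@21, authorship 12121212.12....3333.3....
Authorship (.=original, N=cursor N): 1 2 1 2 1 2 1 2 . 1 2 . . . . 3 3 3 3 . 3 . . . .
Index 15: author = 3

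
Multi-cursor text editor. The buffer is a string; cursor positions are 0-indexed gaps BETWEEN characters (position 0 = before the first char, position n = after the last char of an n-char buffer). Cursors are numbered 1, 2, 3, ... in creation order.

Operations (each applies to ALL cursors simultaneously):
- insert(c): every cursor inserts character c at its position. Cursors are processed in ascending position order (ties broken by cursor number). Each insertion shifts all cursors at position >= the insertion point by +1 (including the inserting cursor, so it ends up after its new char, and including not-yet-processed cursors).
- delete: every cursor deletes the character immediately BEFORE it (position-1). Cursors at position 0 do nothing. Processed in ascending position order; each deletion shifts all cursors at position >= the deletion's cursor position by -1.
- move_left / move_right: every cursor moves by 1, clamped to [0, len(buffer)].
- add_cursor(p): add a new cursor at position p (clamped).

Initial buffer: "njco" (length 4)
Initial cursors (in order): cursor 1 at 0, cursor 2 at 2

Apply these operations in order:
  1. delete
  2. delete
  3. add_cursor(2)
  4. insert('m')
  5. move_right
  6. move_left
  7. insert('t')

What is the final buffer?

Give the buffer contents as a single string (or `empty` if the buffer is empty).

Answer: mmttcotm

Derivation:
After op 1 (delete): buffer="nco" (len 3), cursors c1@0 c2@1, authorship ...
After op 2 (delete): buffer="co" (len 2), cursors c1@0 c2@0, authorship ..
After op 3 (add_cursor(2)): buffer="co" (len 2), cursors c1@0 c2@0 c3@2, authorship ..
After op 4 (insert('m')): buffer="mmcom" (len 5), cursors c1@2 c2@2 c3@5, authorship 12..3
After op 5 (move_right): buffer="mmcom" (len 5), cursors c1@3 c2@3 c3@5, authorship 12..3
After op 6 (move_left): buffer="mmcom" (len 5), cursors c1@2 c2@2 c3@4, authorship 12..3
After op 7 (insert('t')): buffer="mmttcotm" (len 8), cursors c1@4 c2@4 c3@7, authorship 1212..33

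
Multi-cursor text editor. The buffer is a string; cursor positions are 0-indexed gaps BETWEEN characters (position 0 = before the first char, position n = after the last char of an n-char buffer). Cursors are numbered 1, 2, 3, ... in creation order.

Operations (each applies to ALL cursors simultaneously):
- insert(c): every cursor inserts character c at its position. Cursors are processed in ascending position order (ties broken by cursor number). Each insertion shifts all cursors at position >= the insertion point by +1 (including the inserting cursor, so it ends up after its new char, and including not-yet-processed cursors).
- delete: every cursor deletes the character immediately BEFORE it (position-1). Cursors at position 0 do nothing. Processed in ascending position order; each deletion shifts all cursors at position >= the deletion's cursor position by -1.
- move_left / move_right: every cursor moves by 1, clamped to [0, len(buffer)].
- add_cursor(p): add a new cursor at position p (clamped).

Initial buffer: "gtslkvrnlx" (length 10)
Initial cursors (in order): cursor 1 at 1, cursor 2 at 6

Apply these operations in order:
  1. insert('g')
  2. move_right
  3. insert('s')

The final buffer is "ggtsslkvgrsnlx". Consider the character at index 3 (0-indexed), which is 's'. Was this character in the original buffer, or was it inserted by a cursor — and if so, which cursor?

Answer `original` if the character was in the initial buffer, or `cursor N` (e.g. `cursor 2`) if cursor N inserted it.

After op 1 (insert('g')): buffer="ggtslkvgrnlx" (len 12), cursors c1@2 c2@8, authorship .1.....2....
After op 2 (move_right): buffer="ggtslkvgrnlx" (len 12), cursors c1@3 c2@9, authorship .1.....2....
After op 3 (insert('s')): buffer="ggtsslkvgrsnlx" (len 14), cursors c1@4 c2@11, authorship .1.1....2.2...
Authorship (.=original, N=cursor N): . 1 . 1 . . . . 2 . 2 . . .
Index 3: author = 1

Answer: cursor 1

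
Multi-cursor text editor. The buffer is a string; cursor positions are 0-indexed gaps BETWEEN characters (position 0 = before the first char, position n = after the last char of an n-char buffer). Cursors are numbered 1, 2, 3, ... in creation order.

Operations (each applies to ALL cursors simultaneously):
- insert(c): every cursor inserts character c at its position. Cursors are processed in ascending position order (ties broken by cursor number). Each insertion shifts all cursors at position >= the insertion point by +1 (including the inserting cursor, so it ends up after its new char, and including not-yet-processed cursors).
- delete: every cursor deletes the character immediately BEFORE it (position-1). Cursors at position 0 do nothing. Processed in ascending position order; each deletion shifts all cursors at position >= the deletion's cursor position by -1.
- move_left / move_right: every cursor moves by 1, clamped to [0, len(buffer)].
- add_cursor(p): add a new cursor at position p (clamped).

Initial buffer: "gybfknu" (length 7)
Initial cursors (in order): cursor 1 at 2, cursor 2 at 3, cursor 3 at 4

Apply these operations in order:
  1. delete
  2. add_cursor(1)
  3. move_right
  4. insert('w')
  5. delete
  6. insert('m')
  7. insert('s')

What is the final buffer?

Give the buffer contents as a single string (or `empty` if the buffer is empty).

Answer: gkmmmmssssnu

Derivation:
After op 1 (delete): buffer="gknu" (len 4), cursors c1@1 c2@1 c3@1, authorship ....
After op 2 (add_cursor(1)): buffer="gknu" (len 4), cursors c1@1 c2@1 c3@1 c4@1, authorship ....
After op 3 (move_right): buffer="gknu" (len 4), cursors c1@2 c2@2 c3@2 c4@2, authorship ....
After op 4 (insert('w')): buffer="gkwwwwnu" (len 8), cursors c1@6 c2@6 c3@6 c4@6, authorship ..1234..
After op 5 (delete): buffer="gknu" (len 4), cursors c1@2 c2@2 c3@2 c4@2, authorship ....
After op 6 (insert('m')): buffer="gkmmmmnu" (len 8), cursors c1@6 c2@6 c3@6 c4@6, authorship ..1234..
After op 7 (insert('s')): buffer="gkmmmmssssnu" (len 12), cursors c1@10 c2@10 c3@10 c4@10, authorship ..12341234..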